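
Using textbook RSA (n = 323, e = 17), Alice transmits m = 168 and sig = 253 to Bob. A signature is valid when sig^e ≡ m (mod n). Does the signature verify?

sig^17 mod 323 = 168
168 = m, so the signature checks out.

verifies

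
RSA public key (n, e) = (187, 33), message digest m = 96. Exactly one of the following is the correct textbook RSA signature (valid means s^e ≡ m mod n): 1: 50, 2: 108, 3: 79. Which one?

3

Candidate 1: Squares mod 187: 50^1≡50, 50^2≡69, 50^4≡86, 50^8≡103, 50^16≡137, 50^32≡69; 33 = 32 + 1, so 50^33 ≡ 69·50 ≡ 84 (mod 187)
Candidate 2: Squares mod 187: 108^1≡108, 108^2≡70, 108^4≡38, 108^8≡135, 108^16≡86, 108^32≡103; 33 = 32 + 1, so 108^33 ≡ 103·108 ≡ 91 (mod 187)
Candidate 3: Squares mod 187: 79^1≡79, 79^2≡70, 79^4≡38, 79^8≡135, 79^16≡86, 79^32≡103; 33 = 32 + 1, so 79^33 ≡ 103·79 ≡ 96 (mod 187)
  → matches m = 96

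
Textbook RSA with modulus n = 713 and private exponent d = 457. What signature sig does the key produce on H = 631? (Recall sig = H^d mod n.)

385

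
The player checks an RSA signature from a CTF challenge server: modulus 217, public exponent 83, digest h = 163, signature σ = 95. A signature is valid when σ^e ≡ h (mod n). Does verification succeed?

σ^2 ≡ 95^2 = 9025 ≡ 128
σ^4 ≡ 128^2 = 16384 ≡ 109
σ^8 ≡ 109^2 = 11881 ≡ 163
σ^16 ≡ 163^2 = 26569 ≡ 95
σ^32 ≡ 95^2 = 9025 ≡ 128
σ^64 ≡ 128^2 = 16384 ≡ 109
83 = 64 + 16 + 2 + 1, so σ^83 ≡ 109·95·128·95 ≡ 163 (mod 217)
σ^83 mod 217 = 163 matches h.

passes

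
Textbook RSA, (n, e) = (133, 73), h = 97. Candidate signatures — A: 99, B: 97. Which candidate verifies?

B

Candidate A: 99^2 = 9801 ≡ 92; 99^4 ≡ 92^2 = 8464 ≡ 85; 99^8 ≡ 85^2 = 7225 ≡ 43; 99^16 ≡ 43^2 = 1849 ≡ 120; 99^32 ≡ 120^2 = 14400 ≡ 36; 99^64 ≡ 36^2 = 1296 ≡ 99; 73 = 64 + 8 + 1, so 99^73 ≡ 99·43·99 ≡ 99 (mod 133)
Candidate B: 97^2 = 9409 ≡ 99; 97^4 ≡ 99^2 = 9801 ≡ 92; 97^8 ≡ 92^2 = 8464 ≡ 85; 97^16 ≡ 85^2 = 7225 ≡ 43; 97^32 ≡ 43^2 = 1849 ≡ 120; 97^64 ≡ 120^2 = 14400 ≡ 36; 73 = 64 + 8 + 1, so 97^73 ≡ 36·85·97 ≡ 97 (mod 133)
  → matches h = 97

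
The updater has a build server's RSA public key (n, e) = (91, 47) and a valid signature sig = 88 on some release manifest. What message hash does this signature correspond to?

30

sig^2 ≡ 88^2 = 7744 ≡ 9
sig^4 ≡ 9^2 = 81
sig^8 ≡ 81^2 = 6561 ≡ 9
sig^16 ≡ 9^2 = 81
sig^32 ≡ 81^2 = 6561 ≡ 9
47 = 32 + 8 + 4 + 2 + 1, so sig^47 ≡ 9·9·81·9·88 ≡ 30 (mod 91)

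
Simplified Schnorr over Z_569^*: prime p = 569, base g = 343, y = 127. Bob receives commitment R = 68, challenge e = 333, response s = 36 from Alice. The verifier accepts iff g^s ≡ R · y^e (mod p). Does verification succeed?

passes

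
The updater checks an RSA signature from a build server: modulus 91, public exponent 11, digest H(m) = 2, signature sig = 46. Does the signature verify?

verifies

sig^11 mod 91 = 2
sig^11 mod 91 = 2 matches H(m).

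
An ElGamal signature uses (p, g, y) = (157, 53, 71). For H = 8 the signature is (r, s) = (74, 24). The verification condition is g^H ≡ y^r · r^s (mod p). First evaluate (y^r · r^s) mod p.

154

Squares mod 157: 71^1≡71, 71^2≡17, 71^4≡132, 71^8≡154, 71^16≡9, 71^32≡81, 71^64≡124
74 = 64 + 8 + 2, so 71^74 ≡ 124·154·17 ≡ 113 (mod 157)
Squares mod 157: 74^1≡74, 74^2≡138, 74^4≡47, 74^8≡11, 74^16≡121
24 = 16 + 8, so 74^24 ≡ 121·11 ≡ 75 (mod 157)
y^r · r^s ≡ 113·75 = 8475 ≡ 154 (mod 157)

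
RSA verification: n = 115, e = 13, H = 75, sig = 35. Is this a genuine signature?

genuine

Squares mod 115: sig^1≡35, sig^2≡75, sig^4≡105, sig^8≡100
13 = 8 + 4 + 1, so sig^13 ≡ 100·105·35 ≡ 75 (mod 115)
sig^13 mod 115 = 75 matches H.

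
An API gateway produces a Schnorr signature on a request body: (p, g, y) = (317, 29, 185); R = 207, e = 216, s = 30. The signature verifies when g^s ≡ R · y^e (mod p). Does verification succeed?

fails

g^s mod p:
29^2 = 841 ≡ 207
29^4 ≡ 207^2 = 42849 ≡ 54
29^8 ≡ 54^2 = 2916 ≡ 63
29^16 ≡ 63^2 = 3969 ≡ 165
30 = 16 + 8 + 4 + 2, so 29^30 ≡ 165·63·54·207 ≡ 228 (mod 317)
R · y^e mod p:
185^2 = 34225 ≡ 306
185^4 ≡ 306^2 = 93636 ≡ 121
185^8 ≡ 121^2 = 14641 ≡ 59
185^16 ≡ 59^2 = 3481 ≡ 311
185^32 ≡ 311^2 = 96721 ≡ 36
185^64 ≡ 36^2 = 1296 ≡ 28
185^128 ≡ 28^2 = 784 ≡ 150
216 = 128 + 64 + 16 + 8, so 185^216 ≡ 150·28·311·59 ≡ 247 (mod 317)
207·247 = 51129 ≡ 92 (mod 317)
228 ≠ 92; the check fails.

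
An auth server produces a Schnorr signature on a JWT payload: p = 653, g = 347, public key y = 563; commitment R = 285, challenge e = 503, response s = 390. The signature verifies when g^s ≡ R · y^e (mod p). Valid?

no

g^s mod p:
347^390 mod 653 = 449
R · y^e mod p:
563^503 mod 653 = 310
285·310 = 88350 ≡ 195 (mod 653)
449 ≠ 195; the check fails.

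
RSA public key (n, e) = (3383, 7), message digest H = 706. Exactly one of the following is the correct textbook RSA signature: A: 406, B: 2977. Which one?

Candidate A: Squares mod 3383: 406^1≡406, 406^2≡2452, 406^4≡713; 7 = 4 + 2 + 1, so 406^7 ≡ 713·2452·406 ≡ 2677 (mod 3383)
Candidate B: Squares mod 3383: 2977^1≡2977, 2977^2≡2452, 2977^4≡713; 7 = 4 + 2 + 1, so 2977^7 ≡ 713·2452·2977 ≡ 706 (mod 3383)
  → matches H = 706

B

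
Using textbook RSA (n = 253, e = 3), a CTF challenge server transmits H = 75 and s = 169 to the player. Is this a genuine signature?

s^2 ≡ 169^2 = 28561 ≡ 225
3 = 2 + 1, so s^3 ≡ 225·169 ≡ 75 (mod 253)
75 = H, so the signature checks out.

genuine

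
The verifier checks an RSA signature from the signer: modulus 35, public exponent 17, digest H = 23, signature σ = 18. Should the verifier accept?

accept

Squares mod 35: σ^1≡18, σ^2≡9, σ^4≡11, σ^8≡16, σ^16≡11
17 = 16 + 1, so σ^17 ≡ 11·18 ≡ 23 (mod 35)
σ^17 mod 35 = 23 matches H.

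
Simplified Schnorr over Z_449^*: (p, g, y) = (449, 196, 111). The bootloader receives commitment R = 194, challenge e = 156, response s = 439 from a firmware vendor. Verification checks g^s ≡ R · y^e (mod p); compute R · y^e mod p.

274

Squares mod 449: 111^1≡111, 111^2≡198, 111^4≡141, 111^8≡125, 111^16≡359, 111^32≡18, 111^64≡324, 111^128≡359
156 = 128 + 16 + 8 + 4, so 111^156 ≡ 359·359·125·141 ≡ 256 (mod 449)
R · y^e ≡ 194·256 = 49664 ≡ 274 (mod 449)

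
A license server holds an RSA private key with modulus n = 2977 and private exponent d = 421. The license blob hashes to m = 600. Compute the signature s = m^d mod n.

Squares mod 2977: m^1≡600, m^2≡2760, m^4≡2434, m^8≡126, m^16≡991, m^32≡2648, m^64≡1069, m^128≡2570, m^256≡1914
421 = 256 + 128 + 32 + 4 + 1, so m^421 ≡ 1914·2570·2648·2434·600 ≡ 353 (mod 2977)

353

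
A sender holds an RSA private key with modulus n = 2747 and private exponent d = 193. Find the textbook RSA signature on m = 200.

535

m^2 ≡ 200^2 = 40000 ≡ 1542
m^4 ≡ 1542^2 = 2377764 ≡ 1609
m^8 ≡ 1609^2 = 2588881 ≡ 1207
m^16 ≡ 1207^2 = 1456849 ≡ 939
m^32 ≡ 939^2 = 881721 ≡ 2681
m^64 ≡ 2681^2 = 7187761 ≡ 1609
m^128 ≡ 1609^2 = 2588881 ≡ 1207
193 = 128 + 64 + 1, so m^193 ≡ 1207·1609·200 ≡ 535 (mod 2747)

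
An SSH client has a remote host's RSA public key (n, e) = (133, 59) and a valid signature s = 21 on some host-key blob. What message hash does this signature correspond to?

s^2 ≡ 21^2 = 441 ≡ 42
s^4 ≡ 42^2 = 1764 ≡ 35
s^8 ≡ 35^2 = 1225 ≡ 28
s^16 ≡ 28^2 = 784 ≡ 119
s^32 ≡ 119^2 = 14161 ≡ 63
59 = 32 + 16 + 8 + 2 + 1, so s^59 ≡ 63·119·28·42·21 ≡ 70 (mod 133)

70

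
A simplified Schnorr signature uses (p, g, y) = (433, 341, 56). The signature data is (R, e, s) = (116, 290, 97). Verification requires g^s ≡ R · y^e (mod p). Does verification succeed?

passes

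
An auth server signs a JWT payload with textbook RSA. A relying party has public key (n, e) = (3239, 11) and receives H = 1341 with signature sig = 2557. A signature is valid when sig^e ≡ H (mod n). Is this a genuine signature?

sig^2 ≡ 2557^2 = 6538249 ≡ 1947
sig^4 ≡ 1947^2 = 3790809 ≡ 1179
sig^8 ≡ 1179^2 = 1390041 ≡ 510
11 = 8 + 2 + 1, so sig^11 ≡ 510·1947·2557 ≡ 1341 (mod 3239)
1341 = H, so the signature checks out.

genuine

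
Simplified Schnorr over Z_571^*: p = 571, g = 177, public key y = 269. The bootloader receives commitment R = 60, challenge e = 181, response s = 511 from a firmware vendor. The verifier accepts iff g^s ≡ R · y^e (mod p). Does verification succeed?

fails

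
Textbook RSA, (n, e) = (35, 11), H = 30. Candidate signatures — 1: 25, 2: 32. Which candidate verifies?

Candidate 1: 25^11 mod 35 = 30
  → matches H = 30
Candidate 2: 32^11 mod 35 = 23

1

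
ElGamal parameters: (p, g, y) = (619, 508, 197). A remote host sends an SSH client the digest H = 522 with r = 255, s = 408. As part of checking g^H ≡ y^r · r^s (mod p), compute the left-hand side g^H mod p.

382

Squares mod 619: 508^1≡508, 508^2≡560, 508^4≡386, 508^8≡436, 508^16≡63, 508^32≡255, 508^64≡30, 508^128≡281, 508^256≡348, 508^512≡399
522 = 512 + 8 + 2, so 508^522 ≡ 399·436·560 ≡ 382 (mod 619)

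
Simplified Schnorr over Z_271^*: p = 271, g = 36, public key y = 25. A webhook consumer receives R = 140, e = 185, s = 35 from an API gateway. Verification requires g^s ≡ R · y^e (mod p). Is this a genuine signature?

genuine

g^s mod p:
36^2 = 1296 ≡ 212
36^4 ≡ 212^2 = 44944 ≡ 229
36^8 ≡ 229^2 = 52441 ≡ 138
36^16 ≡ 138^2 = 19044 ≡ 74
36^32 ≡ 74^2 = 5476 ≡ 56
35 = 32 + 2 + 1, so 36^35 ≡ 56·212·36 ≡ 25 (mod 271)
R · y^e mod p:
25^2 = 625 ≡ 83
25^4 ≡ 83^2 = 6889 ≡ 114
25^8 ≡ 114^2 = 12996 ≡ 259
25^16 ≡ 259^2 = 67081 ≡ 144
25^32 ≡ 144^2 = 20736 ≡ 140
25^64 ≡ 140^2 = 19600 ≡ 88
25^128 ≡ 88^2 = 7744 ≡ 156
185 = 128 + 32 + 16 + 8 + 1, so 25^185 ≡ 156·140·144·259·25 ≡ 126 (mod 271)
140·126 = 17640 ≡ 25 (mod 271)
25 ≡ 25 (mod 271); signature holds.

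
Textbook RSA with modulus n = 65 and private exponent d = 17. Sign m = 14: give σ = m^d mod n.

Squares mod 65: m^1≡14, m^2≡1, m^4≡1, m^8≡1, m^16≡1
17 = 16 + 1, so m^17 ≡ 1·14 ≡ 14 (mod 65)

14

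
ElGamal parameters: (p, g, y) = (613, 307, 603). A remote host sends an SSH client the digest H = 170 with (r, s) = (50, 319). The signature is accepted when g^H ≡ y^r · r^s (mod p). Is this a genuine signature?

Left side g^H mod p:
307^170 mod 613 = 139
Right side y^r · r^s mod p:
603^50 mod 613 = 184
50^319 mod 613 = 140
184·140 = 25760 ≡ 14 (mod 613)
139 ≠ 14, so verification fails.

forged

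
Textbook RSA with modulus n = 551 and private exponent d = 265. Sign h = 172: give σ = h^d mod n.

Squares mod 551: h^1≡172, h^2≡381, h^4≡248, h^8≡343, h^16≡286, h^32≡248, h^64≡343, h^128≡286, h^256≡248
265 = 256 + 8 + 1, so h^265 ≡ 248·343·172 ≡ 305 (mod 551)

305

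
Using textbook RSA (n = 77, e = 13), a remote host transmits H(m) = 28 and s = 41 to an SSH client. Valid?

no

s^13 mod 77 = 6
The recovered value 6 does not match the digest 28.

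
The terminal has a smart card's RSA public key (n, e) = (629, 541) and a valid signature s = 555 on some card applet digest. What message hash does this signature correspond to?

Squares mod 629: s^1≡555, s^2≡444, s^4≡259, s^8≡407, s^16≡222, s^32≡222, s^64≡222, s^128≡222, s^256≡222, s^512≡222
541 = 512 + 16 + 8 + 4 + 1, so s^541 ≡ 222·222·407·259·555 ≡ 296 (mod 629)

296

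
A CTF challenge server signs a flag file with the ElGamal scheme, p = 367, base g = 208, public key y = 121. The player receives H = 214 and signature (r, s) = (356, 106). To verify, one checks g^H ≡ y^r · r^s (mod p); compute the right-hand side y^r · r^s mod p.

355

121^2 = 14641 ≡ 328
121^4 ≡ 328^2 = 107584 ≡ 53
121^8 ≡ 53^2 = 2809 ≡ 240
121^16 ≡ 240^2 = 57600 ≡ 348
121^32 ≡ 348^2 = 121104 ≡ 361
121^64 ≡ 361^2 = 130321 ≡ 36
121^128 ≡ 36^2 = 1296 ≡ 195
121^256 ≡ 195^2 = 38025 ≡ 224
356 = 256 + 64 + 32 + 4, so 121^356 ≡ 224·36·361·53 ≡ 244 (mod 367)
356^2 = 126736 ≡ 121
356^4 ≡ 121^2 = 14641 ≡ 328
356^8 ≡ 328^2 = 107584 ≡ 53
356^16 ≡ 53^2 = 2809 ≡ 240
356^32 ≡ 240^2 = 57600 ≡ 348
356^64 ≡ 348^2 = 121104 ≡ 361
106 = 64 + 32 + 8 + 2, so 356^106 ≡ 361·348·53·121 ≡ 18 (mod 367)
y^r · r^s ≡ 244·18 = 4392 ≡ 355 (mod 367)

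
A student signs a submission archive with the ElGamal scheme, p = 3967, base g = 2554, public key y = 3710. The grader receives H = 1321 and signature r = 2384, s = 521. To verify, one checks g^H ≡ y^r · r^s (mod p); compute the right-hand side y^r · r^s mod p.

1123

3710^2 = 13764100 ≡ 2577
3710^4 ≡ 2577^2 = 6640929 ≡ 171
3710^8 ≡ 171^2 = 29241 ≡ 1472
3710^16 ≡ 1472^2 = 2166784 ≡ 802
3710^32 ≡ 802^2 = 643204 ≡ 550
3710^64 ≡ 550^2 = 302500 ≡ 1008
3710^128 ≡ 1008^2 = 1016064 ≡ 512
3710^256 ≡ 512^2 = 262144 ≡ 322
3710^512 ≡ 322^2 = 103684 ≡ 542
3710^1024 ≡ 542^2 = 293764 ≡ 206
3710^2048 ≡ 206^2 = 42436 ≡ 2766
2384 = 2048 + 256 + 64 + 16, so 3710^2384 ≡ 2766·322·1008·802 ≡ 25 (mod 3967)
2384^2 = 5683456 ≡ 2712
2384^4 ≡ 2712^2 = 7354944 ≡ 126
2384^8 ≡ 126^2 = 15876 ≡ 8
2384^16 ≡ 8^2 = 64
2384^32 ≡ 64^2 = 4096 ≡ 129
2384^64 ≡ 129^2 = 16641 ≡ 773
2384^128 ≡ 773^2 = 597529 ≡ 2479
2384^256 ≡ 2479^2 = 6145441 ≡ 558
2384^512 ≡ 558^2 = 311364 ≡ 1938
521 = 512 + 8 + 1, so 2384^521 ≡ 1938·8·2384 ≡ 997 (mod 3967)
y^r · r^s ≡ 25·997 = 24925 ≡ 1123 (mod 3967)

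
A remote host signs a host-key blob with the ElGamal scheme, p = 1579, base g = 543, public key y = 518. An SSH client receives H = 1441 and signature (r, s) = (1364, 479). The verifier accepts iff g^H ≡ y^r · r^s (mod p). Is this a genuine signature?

genuine

Left side g^H mod p:
543^2 = 294849 ≡ 1155
543^4 ≡ 1155^2 = 1334025 ≡ 1349
543^8 ≡ 1349^2 = 1819801 ≡ 793
543^16 ≡ 793^2 = 628849 ≡ 407
543^32 ≡ 407^2 = 165649 ≡ 1433
543^64 ≡ 1433^2 = 2053489 ≡ 789
543^128 ≡ 789^2 = 622521 ≡ 395
543^256 ≡ 395^2 = 156025 ≡ 1283
543^512 ≡ 1283^2 = 1646089 ≡ 771
543^1024 ≡ 771^2 = 594441 ≡ 737
1441 = 1024 + 256 + 128 + 32 + 1, so 543^1441 ≡ 737·1283·395·1433·543 ≡ 1552 (mod 1579)
Right side y^r · r^s mod p:
518^2 = 268324 ≡ 1473
518^4 ≡ 1473^2 = 2169729 ≡ 183
518^8 ≡ 183^2 = 33489 ≡ 330
518^16 ≡ 330^2 = 108900 ≡ 1528
518^32 ≡ 1528^2 = 2334784 ≡ 1022
518^64 ≡ 1022^2 = 1044484 ≡ 765
518^128 ≡ 765^2 = 585225 ≡ 995
518^256 ≡ 995^2 = 990025 ≡ 1571
518^512 ≡ 1571^2 = 2468041 ≡ 64
518^1024 ≡ 64^2 = 4096 ≡ 938
1364 = 1024 + 256 + 64 + 16 + 4, so 518^1364 ≡ 938·1571·765·1528·183 ≡ 125 (mod 1579)
1364^2 = 1860496 ≡ 434
1364^4 ≡ 434^2 = 188356 ≡ 455
1364^8 ≡ 455^2 = 207025 ≡ 176
1364^16 ≡ 176^2 = 30976 ≡ 975
1364^32 ≡ 975^2 = 950625 ≡ 67
1364^64 ≡ 67^2 = 4489 ≡ 1331
1364^128 ≡ 1331^2 = 1771561 ≡ 1502
1364^256 ≡ 1502^2 = 2256004 ≡ 1192
479 = 256 + 128 + 64 + 16 + 8 + 4 + 2 + 1, so 1364^479 ≡ 1192·1502·1331·975·176·455·434·1364 ≡ 164 (mod 1579)
125·164 = 20500 ≡ 1552 (mod 1579)
1552 ≡ 1552 (mod 1579), so the signature is genuine.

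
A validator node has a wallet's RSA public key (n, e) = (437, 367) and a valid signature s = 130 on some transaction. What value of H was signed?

s^367 mod 437 = 435

435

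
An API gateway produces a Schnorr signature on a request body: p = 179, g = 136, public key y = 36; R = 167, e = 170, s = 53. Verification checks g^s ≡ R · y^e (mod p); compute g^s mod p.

136^53 mod 179 = 152

152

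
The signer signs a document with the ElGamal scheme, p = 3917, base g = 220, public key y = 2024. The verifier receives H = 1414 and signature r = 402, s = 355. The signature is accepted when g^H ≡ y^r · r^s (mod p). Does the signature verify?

does not verify

Left side g^H mod p:
220^2 = 48400 ≡ 1396
220^4 ≡ 1396^2 = 1948816 ≡ 2067
220^8 ≡ 2067^2 = 4272489 ≡ 2959
220^16 ≡ 2959^2 = 8755681 ≡ 1186
220^32 ≡ 1186^2 = 1406596 ≡ 393
220^64 ≡ 393^2 = 154449 ≡ 1686
220^128 ≡ 1686^2 = 2842596 ≡ 2771
220^256 ≡ 2771^2 = 7678441 ≡ 1121
220^512 ≡ 1121^2 = 1256641 ≡ 3201
220^1024 ≡ 3201^2 = 10246401 ≡ 3446
1414 = 1024 + 256 + 128 + 4 + 2, so 220^1414 ≡ 3446·1121·2771·2067·1396 ≡ 1435 (mod 3917)
Right side y^r · r^s mod p:
2024^2 = 4096576 ≡ 3311
2024^4 ≡ 3311^2 = 10962721 ≡ 2955
2024^8 ≡ 2955^2 = 8732025 ≡ 1032
2024^16 ≡ 1032^2 = 1065024 ≡ 3517
2024^32 ≡ 3517^2 = 12369289 ≡ 3320
2024^64 ≡ 3320^2 = 11022400 ≡ 3879
2024^128 ≡ 3879^2 = 15046641 ≡ 1444
2024^256 ≡ 1444^2 = 2085136 ≡ 1292
402 = 256 + 128 + 16 + 2, so 2024^402 ≡ 1292·1444·3517·3311 ≡ 54 (mod 3917)
402^2 = 161604 ≡ 1007
402^4 ≡ 1007^2 = 1014049 ≡ 3463
402^8 ≡ 3463^2 = 11992369 ≡ 2432
402^16 ≡ 2432^2 = 5914624 ≡ 3871
402^32 ≡ 3871^2 = 14984641 ≡ 2116
402^64 ≡ 2116^2 = 4477456 ≡ 325
402^128 ≡ 325^2 = 105625 ≡ 3783
402^256 ≡ 3783^2 = 14311089 ≡ 2288
355 = 256 + 64 + 32 + 2 + 1, so 402^355 ≡ 2288·325·2116·1007·402 ≡ 2501 (mod 3917)
54·2501 = 135054 ≡ 1876 (mod 3917)
1435 ≠ 1876, so verification fails.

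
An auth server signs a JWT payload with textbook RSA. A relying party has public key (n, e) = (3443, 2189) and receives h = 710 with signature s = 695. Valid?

yes

Squares mod 3443: s^1≡695, s^2≡1005, s^4≡1226, s^8≡1928, s^16≡2187, s^32≡642, s^64≡2447, s^128≡432, s^256≡702, s^512≡455, s^1024≡445, s^2048≡1774
2189 = 2048 + 128 + 8 + 4 + 1, so s^2189 ≡ 1774·432·1928·1226·695 ≡ 710 (mod 3443)
710 = h, so the signature checks out.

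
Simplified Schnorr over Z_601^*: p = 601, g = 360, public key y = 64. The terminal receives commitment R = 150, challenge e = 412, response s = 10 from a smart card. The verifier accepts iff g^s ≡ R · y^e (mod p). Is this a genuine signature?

genuine

g^s mod p:
Squares mod 601: 360^1≡360, 360^2≡385, 360^4≡379, 360^8≡2
10 = 8 + 2, so 360^10 ≡ 2·385 ≡ 169 (mod 601)
R · y^e mod p:
Squares mod 601: 64^1≡64, 64^2≡490, 64^4≡301, 64^8≡451, 64^16≡263, 64^32≡54, 64^64≡512, 64^128≡108, 64^256≡245
412 = 256 + 128 + 16 + 8 + 4, so 64^412 ≡ 245·108·263·451·301 ≡ 526 (mod 601)
150·526 = 78900 ≡ 169 (mod 601)
169 ≡ 169 (mod 601); signature holds.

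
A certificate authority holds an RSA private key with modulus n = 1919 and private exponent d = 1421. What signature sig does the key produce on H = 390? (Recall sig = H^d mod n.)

Squares mod 1919: H^1≡390, H^2≡499, H^4≡1450, H^8≡1195, H^16≡289, H^32≡1004, H^64≡541, H^128≡993, H^256≡1602, H^512≡701, H^1024≡137
1421 = 1024 + 256 + 128 + 8 + 4 + 1, so H^1421 ≡ 137·1602·993·1195·1450·390 ≡ 895 (mod 1919)

895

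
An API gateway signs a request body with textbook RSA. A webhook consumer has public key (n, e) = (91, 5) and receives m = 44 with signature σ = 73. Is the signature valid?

σ^5 mod 91 = 47
σ^5 mod 91 = 47, but m = 44.

invalid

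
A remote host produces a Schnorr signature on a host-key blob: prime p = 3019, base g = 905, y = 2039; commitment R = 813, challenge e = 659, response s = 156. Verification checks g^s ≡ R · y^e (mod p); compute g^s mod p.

1625

905^2 = 819025 ≡ 876
905^4 ≡ 876^2 = 767376 ≡ 550
905^8 ≡ 550^2 = 302500 ≡ 600
905^16 ≡ 600^2 = 360000 ≡ 739
905^32 ≡ 739^2 = 546121 ≡ 2701
905^64 ≡ 2701^2 = 7295401 ≡ 1497
905^128 ≡ 1497^2 = 2241009 ≡ 911
156 = 128 + 16 + 8 + 4, so 905^156 ≡ 911·739·600·550 ≡ 1625 (mod 3019)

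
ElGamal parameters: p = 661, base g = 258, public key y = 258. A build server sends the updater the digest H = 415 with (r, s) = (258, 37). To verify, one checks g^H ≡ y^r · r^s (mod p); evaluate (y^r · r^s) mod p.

258^258 mod 661 = 255
258^37 mod 661 = 270
y^r · r^s ≡ 255·270 = 68850 ≡ 106 (mod 661)

106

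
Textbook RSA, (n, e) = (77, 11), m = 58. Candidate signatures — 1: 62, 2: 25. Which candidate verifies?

2

Candidate 1: 62^2 = 3844 ≡ 71; 62^4 ≡ 71^2 = 5041 ≡ 36; 62^8 ≡ 36^2 = 1296 ≡ 64; 11 = 8 + 2 + 1, so 62^11 ≡ 64·71·62 ≡ 62 (mod 77)
Candidate 2: 25^2 = 625 ≡ 9; 25^4 ≡ 9^2 = 81 ≡ 4; 25^8 ≡ 4^2 = 16; 11 = 8 + 2 + 1, so 25^11 ≡ 16·9·25 ≡ 58 (mod 77)
  → matches m = 58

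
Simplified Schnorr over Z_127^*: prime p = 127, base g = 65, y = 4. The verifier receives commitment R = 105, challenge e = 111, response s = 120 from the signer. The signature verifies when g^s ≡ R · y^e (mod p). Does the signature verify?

does not verify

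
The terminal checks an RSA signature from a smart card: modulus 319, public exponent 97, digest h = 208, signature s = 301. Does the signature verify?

Squares mod 319: s^1≡301, s^2≡5, s^4≡25, s^8≡306, s^16≡169, s^32≡170, s^64≡190
97 = 64 + 32 + 1, so s^97 ≡ 190·170·301 ≡ 137 (mod 319)
137 ≠ 208, so verification fails.

does not verify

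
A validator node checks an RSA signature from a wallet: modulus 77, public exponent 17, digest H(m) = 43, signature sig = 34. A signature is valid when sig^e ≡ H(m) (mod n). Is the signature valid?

invalid

sig^2 ≡ 34^2 = 1156 ≡ 1
sig^4 ≡ 1^2 = 1
sig^8 ≡ 1^2 = 1
sig^16 ≡ 1^2 = 1
17 = 16 + 1, so sig^17 ≡ 1·34 ≡ 34 (mod 77)
sig^17 mod 77 = 34, but H(m) = 43.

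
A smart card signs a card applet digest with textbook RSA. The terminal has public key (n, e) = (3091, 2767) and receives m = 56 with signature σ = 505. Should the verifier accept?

σ^2 ≡ 505^2 = 255025 ≡ 1563
σ^4 ≡ 1563^2 = 2442969 ≡ 1079
σ^8 ≡ 1079^2 = 1164241 ≡ 2025
σ^16 ≡ 2025^2 = 4100625 ≡ 1959
σ^32 ≡ 1959^2 = 3837681 ≡ 1750
σ^64 ≡ 1750^2 = 3062500 ≡ 2410
σ^128 ≡ 2410^2 = 5808100 ≡ 111
σ^256 ≡ 111^2 = 12321 ≡ 3048
σ^512 ≡ 3048^2 = 9290304 ≡ 1849
σ^1024 ≡ 1849^2 = 3418801 ≡ 155
σ^2048 ≡ 155^2 = 24025 ≡ 2388
2767 = 2048 + 512 + 128 + 64 + 8 + 4 + 2 + 1, so σ^2767 ≡ 2388·1849·111·2410·2025·1079·1563·505 ≡ 3035 (mod 3091)
σ^2767 mod 3091 = 3035, but m = 56.

reject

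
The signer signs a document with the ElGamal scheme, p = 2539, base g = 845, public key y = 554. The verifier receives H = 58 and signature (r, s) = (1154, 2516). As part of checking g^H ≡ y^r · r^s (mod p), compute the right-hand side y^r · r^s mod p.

954

554^2 = 306916 ≡ 2236
554^4 ≡ 2236^2 = 4999696 ≡ 405
554^8 ≡ 405^2 = 164025 ≡ 1529
554^16 ≡ 1529^2 = 2337841 ≡ 1961
554^32 ≡ 1961^2 = 3845521 ≡ 1475
554^64 ≡ 1475^2 = 2175625 ≡ 2241
554^128 ≡ 2241^2 = 5022081 ≡ 2478
554^256 ≡ 2478^2 = 6140484 ≡ 1182
554^512 ≡ 1182^2 = 1397124 ≡ 674
554^1024 ≡ 674^2 = 454276 ≡ 2334
1154 = 1024 + 128 + 2, so 554^1154 ≡ 2334·2478·2236 ≡ 1712 (mod 2539)
1154^2 = 1331716 ≡ 1280
1154^4 ≡ 1280^2 = 1638400 ≡ 745
1154^8 ≡ 745^2 = 555025 ≡ 1523
1154^16 ≡ 1523^2 = 2319529 ≡ 1422
1154^32 ≡ 1422^2 = 2022084 ≡ 1040
1154^64 ≡ 1040^2 = 1081600 ≡ 2525
1154^128 ≡ 2525^2 = 6375625 ≡ 196
1154^256 ≡ 196^2 = 38416 ≡ 331
1154^512 ≡ 331^2 = 109561 ≡ 384
1154^1024 ≡ 384^2 = 147456 ≡ 194
1154^2048 ≡ 194^2 = 37636 ≡ 2090
2516 = 2048 + 256 + 128 + 64 + 16 + 4, so 1154^2516 ≡ 2090·331·196·2525·1422·745 ≡ 312 (mod 2539)
y^r · r^s ≡ 1712·312 = 534144 ≡ 954 (mod 2539)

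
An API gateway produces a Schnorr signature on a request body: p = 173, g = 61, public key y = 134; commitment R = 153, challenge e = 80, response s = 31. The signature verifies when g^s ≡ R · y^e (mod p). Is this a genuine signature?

g^s mod p:
Squares mod 173: 61^1≡61, 61^2≡88, 61^4≡132, 61^8≡124, 61^16≡152
31 = 16 + 8 + 4 + 2 + 1, so 61^31 ≡ 152·124·132·88·61 ≡ 115 (mod 173)
R · y^e mod p:
Squares mod 173: 134^1≡134, 134^2≡137, 134^4≡85, 134^8≡132, 134^16≡124, 134^32≡152, 134^64≡95
80 = 64 + 16, so 134^80 ≡ 95·124 ≡ 16 (mod 173)
153·16 = 2448 ≡ 26 (mod 173)
115 ≠ 26; the check fails.

forged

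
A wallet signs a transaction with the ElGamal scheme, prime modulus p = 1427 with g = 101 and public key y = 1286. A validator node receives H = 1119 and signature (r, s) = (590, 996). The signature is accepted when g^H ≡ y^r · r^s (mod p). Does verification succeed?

fails

Left side g^H mod p:
101^2 = 10201 ≡ 212
101^4 ≡ 212^2 = 44944 ≡ 707
101^8 ≡ 707^2 = 499849 ≡ 399
101^16 ≡ 399^2 = 159201 ≡ 804
101^32 ≡ 804^2 = 646416 ≡ 1412
101^64 ≡ 1412^2 = 1993744 ≡ 225
101^128 ≡ 225^2 = 50625 ≡ 680
101^256 ≡ 680^2 = 462400 ≡ 52
101^512 ≡ 52^2 = 2704 ≡ 1277
101^1024 ≡ 1277^2 = 1630729 ≡ 1095
1119 = 1024 + 64 + 16 + 8 + 4 + 2 + 1, so 101^1119 ≡ 1095·225·804·399·707·212·101 ≡ 879 (mod 1427)
Right side y^r · r^s mod p:
1286^2 = 1653796 ≡ 1330
1286^4 ≡ 1330^2 = 1768900 ≡ 847
1286^8 ≡ 847^2 = 717409 ≡ 1055
1286^16 ≡ 1055^2 = 1113025 ≡ 1392
1286^32 ≡ 1392^2 = 1937664 ≡ 1225
1286^64 ≡ 1225^2 = 1500625 ≡ 848
1286^128 ≡ 848^2 = 719104 ≡ 1323
1286^256 ≡ 1323^2 = 1750329 ≡ 827
1286^512 ≡ 827^2 = 683929 ≡ 396
590 = 512 + 64 + 8 + 4 + 2, so 1286^590 ≡ 396·848·1055·847·1330 ≡ 476 (mod 1427)
590^2 = 348100 ≡ 1339
590^4 ≡ 1339^2 = 1792921 ≡ 609
590^8 ≡ 609^2 = 370881 ≡ 1288
590^16 ≡ 1288^2 = 1658944 ≡ 770
590^32 ≡ 770^2 = 592900 ≡ 695
590^64 ≡ 695^2 = 483025 ≡ 699
590^128 ≡ 699^2 = 488601 ≡ 567
590^256 ≡ 567^2 = 321489 ≡ 414
590^512 ≡ 414^2 = 171396 ≡ 156
996 = 512 + 256 + 128 + 64 + 32 + 4, so 590^996 ≡ 156·414·567·699·695·609 ≡ 1322 (mod 1427)
476·1322 = 629272 ≡ 1392 (mod 1427)
879 ≠ 1392, so verification fails.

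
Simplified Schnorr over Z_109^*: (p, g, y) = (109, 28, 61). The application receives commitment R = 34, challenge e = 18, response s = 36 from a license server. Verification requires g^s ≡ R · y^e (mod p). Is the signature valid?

invalid

g^s mod p:
Squares mod 109: 28^1≡28, 28^2≡21, 28^4≡5, 28^8≡25, 28^16≡80, 28^32≡78
36 = 32 + 4, so 28^36 ≡ 78·5 ≡ 63 (mod 109)
R · y^e mod p:
Squares mod 109: 61^1≡61, 61^2≡15, 61^4≡7, 61^8≡49, 61^16≡3
18 = 16 + 2, so 61^18 ≡ 3·15 ≡ 45 (mod 109)
34·45 = 1530 ≡ 4 (mod 109)
63 ≠ 4; the check fails.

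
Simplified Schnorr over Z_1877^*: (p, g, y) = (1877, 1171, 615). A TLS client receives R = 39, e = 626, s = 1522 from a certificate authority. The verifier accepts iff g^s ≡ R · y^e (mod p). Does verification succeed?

fails

g^s mod p:
1171^2 = 1371241 ≡ 1031
1171^4 ≡ 1031^2 = 1062961 ≡ 579
1171^8 ≡ 579^2 = 335241 ≡ 1135
1171^16 ≡ 1135^2 = 1288225 ≡ 603
1171^32 ≡ 603^2 = 363609 ≡ 1348
1171^64 ≡ 1348^2 = 1817104 ≡ 168
1171^128 ≡ 168^2 = 28224 ≡ 69
1171^256 ≡ 69^2 = 4761 ≡ 1007
1171^512 ≡ 1007^2 = 1014049 ≡ 469
1171^1024 ≡ 469^2 = 219961 ≡ 352
1522 = 1024 + 256 + 128 + 64 + 32 + 16 + 2, so 1171^1522 ≡ 352·1007·69·168·1348·603·1031 ≡ 1132 (mod 1877)
R · y^e mod p:
615^2 = 378225 ≡ 948
615^4 ≡ 948^2 = 898704 ≡ 1498
615^8 ≡ 1498^2 = 2244004 ≡ 989
615^16 ≡ 989^2 = 978121 ≡ 204
615^32 ≡ 204^2 = 41616 ≡ 322
615^64 ≡ 322^2 = 103684 ≡ 449
615^128 ≡ 449^2 = 201601 ≡ 762
615^256 ≡ 762^2 = 580644 ≡ 651
615^512 ≡ 651^2 = 423801 ≡ 1476
626 = 512 + 64 + 32 + 16 + 2, so 615^626 ≡ 1476·449·322·204·948 ≡ 814 (mod 1877)
39·814 = 31746 ≡ 1714 (mod 1877)
1132 ≠ 1714; the check fails.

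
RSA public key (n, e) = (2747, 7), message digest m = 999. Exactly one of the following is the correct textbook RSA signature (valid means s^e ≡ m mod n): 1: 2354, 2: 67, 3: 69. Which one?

Candidate 1: Squares mod 2747: 2354^1≡2354, 2354^2≡617, 2354^4≡1603; 7 = 4 + 2 + 1, so 2354^7 ≡ 1603·617·2354 ≡ 710 (mod 2747)
Candidate 2: Squares mod 2747: 67^1≡67, 67^2≡1742, 67^4≡1876; 7 = 4 + 2 + 1, so 67^7 ≡ 1876·1742·67 ≡ 335 (mod 2747)
Candidate 3: Squares mod 2747: 69^1≡69, 69^2≡2014, 69^4≡1624; 7 = 4 + 2 + 1, so 69^7 ≡ 1624·2014·69 ≡ 999 (mod 2747)
  → matches m = 999

3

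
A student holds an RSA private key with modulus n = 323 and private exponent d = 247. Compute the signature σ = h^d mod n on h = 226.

282

Squares mod 323: h^1≡226, h^2≡42, h^4≡149, h^8≡237, h^16≡290, h^32≡120, h^64≡188, h^128≡137
247 = 128 + 64 + 32 + 16 + 4 + 2 + 1, so h^247 ≡ 137·188·120·290·149·42·226 ≡ 282 (mod 323)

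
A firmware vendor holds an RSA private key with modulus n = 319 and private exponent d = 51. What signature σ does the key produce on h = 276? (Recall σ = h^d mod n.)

h^2 ≡ 276^2 = 76176 ≡ 254
h^4 ≡ 254^2 = 64516 ≡ 78
h^8 ≡ 78^2 = 6084 ≡ 23
h^16 ≡ 23^2 = 529 ≡ 210
h^32 ≡ 210^2 = 44100 ≡ 78
51 = 32 + 16 + 2 + 1, so h^51 ≡ 78·210·254·276 ≡ 177 (mod 319)

177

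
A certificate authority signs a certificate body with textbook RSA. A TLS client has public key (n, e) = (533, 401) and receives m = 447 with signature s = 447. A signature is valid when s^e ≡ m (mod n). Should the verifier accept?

Squares mod 533: s^1≡447, s^2≡467, s^4≡92, s^8≡469, s^16≡365, s^32≡508, s^64≡92, s^128≡469, s^256≡365
401 = 256 + 128 + 16 + 1, so s^401 ≡ 365·469·365·447 ≡ 447 (mod 533)
Since 447 equals the digest 447, verification succeeds.

accept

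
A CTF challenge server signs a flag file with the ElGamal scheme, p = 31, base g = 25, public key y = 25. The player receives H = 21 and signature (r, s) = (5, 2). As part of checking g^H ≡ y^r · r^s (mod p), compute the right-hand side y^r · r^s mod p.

1

25^2 = 625 ≡ 5
25^4 ≡ 5^2 = 25
5 = 4 + 1, so 25^5 ≡ 25·25 ≡ 5 (mod 31)
5^2 = 25
y^r · r^s ≡ 5·25 = 125 ≡ 1 (mod 31)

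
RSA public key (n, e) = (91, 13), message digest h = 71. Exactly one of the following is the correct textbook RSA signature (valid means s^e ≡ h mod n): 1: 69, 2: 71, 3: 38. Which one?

2

Candidate 1: Squares mod 91: 69^1≡69, 69^2≡29, 69^4≡22, 69^8≡29; 13 = 8 + 4 + 1, so 69^13 ≡ 29·22·69 ≡ 69 (mod 91)
Candidate 2: Squares mod 91: 71^1≡71, 71^2≡36, 71^4≡22, 71^8≡29; 13 = 8 + 4 + 1, so 71^13 ≡ 29·22·71 ≡ 71 (mod 91)
  → matches h = 71
Candidate 3: Squares mod 91: 38^1≡38, 38^2≡79, 38^4≡53, 38^8≡79; 13 = 8 + 4 + 1, so 38^13 ≡ 79·53·38 ≡ 38 (mod 91)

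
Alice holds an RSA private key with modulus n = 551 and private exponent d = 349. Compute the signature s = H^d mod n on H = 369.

Squares mod 551: H^1≡369, H^2≡64, H^4≡239, H^8≡368, H^16≡429, H^32≡7, H^64≡49, H^128≡197, H^256≡239
349 = 256 + 64 + 16 + 8 + 4 + 1, so H^349 ≡ 239·49·429·368·239·369 ≡ 388 (mod 551)

388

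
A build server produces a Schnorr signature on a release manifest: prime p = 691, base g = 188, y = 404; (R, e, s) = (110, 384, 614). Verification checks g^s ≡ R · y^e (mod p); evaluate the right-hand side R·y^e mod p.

502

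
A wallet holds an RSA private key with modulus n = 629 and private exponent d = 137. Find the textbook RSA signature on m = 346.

96

m^2 ≡ 346^2 = 119716 ≡ 206
m^4 ≡ 206^2 = 42436 ≡ 293
m^8 ≡ 293^2 = 85849 ≡ 305
m^16 ≡ 305^2 = 93025 ≡ 562
m^32 ≡ 562^2 = 315844 ≡ 86
m^64 ≡ 86^2 = 7396 ≡ 477
m^128 ≡ 477^2 = 227529 ≡ 460
137 = 128 + 8 + 1, so m^137 ≡ 460·305·346 ≡ 96 (mod 629)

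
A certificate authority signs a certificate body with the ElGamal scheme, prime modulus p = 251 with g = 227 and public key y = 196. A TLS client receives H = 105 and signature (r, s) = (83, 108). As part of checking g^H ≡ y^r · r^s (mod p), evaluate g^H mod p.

Squares mod 251: 227^1≡227, 227^2≡74, 227^4≡205, 227^8≡108, 227^16≡118, 227^32≡119, 227^64≡105
105 = 64 + 32 + 8 + 1, so 227^105 ≡ 105·119·108·227 ≡ 243 (mod 251)

243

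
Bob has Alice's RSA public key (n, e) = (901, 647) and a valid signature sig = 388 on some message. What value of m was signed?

414

Squares mod 901: sig^1≡388, sig^2≡77, sig^4≡523, sig^8≡526, sig^16≡69, sig^32≡256, sig^64≡664, sig^128≡307, sig^256≡545, sig^512≡596
647 = 512 + 128 + 4 + 2 + 1, so sig^647 ≡ 596·307·523·77·388 ≡ 414 (mod 901)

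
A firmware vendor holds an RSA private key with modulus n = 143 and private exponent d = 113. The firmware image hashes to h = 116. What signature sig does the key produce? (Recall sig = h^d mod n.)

h^2 ≡ 116^2 = 13456 ≡ 14
h^4 ≡ 14^2 = 196 ≡ 53
h^8 ≡ 53^2 = 2809 ≡ 92
h^16 ≡ 92^2 = 8464 ≡ 27
h^32 ≡ 27^2 = 729 ≡ 14
h^64 ≡ 14^2 = 196 ≡ 53
113 = 64 + 32 + 16 + 1, so h^113 ≡ 53·14·27·116 ≡ 51 (mod 143)

51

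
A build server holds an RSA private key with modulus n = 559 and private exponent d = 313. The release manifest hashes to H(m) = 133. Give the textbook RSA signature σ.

250

(H(m))^313 mod 559 = 250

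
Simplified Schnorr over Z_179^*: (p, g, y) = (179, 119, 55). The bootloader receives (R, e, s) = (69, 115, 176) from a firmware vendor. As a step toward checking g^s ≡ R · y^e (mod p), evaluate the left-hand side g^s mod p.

9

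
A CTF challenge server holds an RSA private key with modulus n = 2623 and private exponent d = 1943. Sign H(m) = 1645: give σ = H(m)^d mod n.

Squares mod 2623: (H(m))^1≡1645, (H(m))^2≡1712, (H(m))^4≡1053, (H(m))^8≡1903, (H(m))^16≡1669, (H(m))^32≡2558, (H(m))^64≡1602, (H(m))^128≡1110, (H(m))^256≡1913, (H(m))^512≡484, (H(m))^1024≡809
1943 = 1024 + 512 + 256 + 128 + 16 + 4 + 2 + 1, so (H(m))^1943 ≡ 809·484·1913·1110·1669·1053·1712·1645 ≡ 1698 (mod 2623)

1698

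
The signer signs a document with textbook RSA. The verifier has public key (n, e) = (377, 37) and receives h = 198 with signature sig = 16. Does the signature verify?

Squares mod 377: sig^1≡16, sig^2≡256, sig^4≡315, sig^8≡74, sig^16≡198, sig^32≡373
37 = 32 + 4 + 1, so sig^37 ≡ 373·315·16 ≡ 198 (mod 377)
sig^37 mod 377 = 198 matches h.

verifies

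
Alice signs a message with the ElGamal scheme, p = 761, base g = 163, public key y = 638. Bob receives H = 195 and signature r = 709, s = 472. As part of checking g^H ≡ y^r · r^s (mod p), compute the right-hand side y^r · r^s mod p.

176

Squares mod 761: 638^1≡638, 638^2≡670, 638^4≡671, 638^8≡490, 638^16≡385, 638^32≡591, 638^64≡743, 638^128≡324, 638^256≡719, 638^512≡242
709 = 512 + 128 + 64 + 4 + 1, so 638^709 ≡ 242·324·743·671·638 ≡ 6 (mod 761)
Squares mod 761: 709^1≡709, 709^2≡421, 709^4≡689, 709^8≡618, 709^16≡663, 709^32≡472, 709^64≡572, 709^128≡715, 709^256≡594
472 = 256 + 128 + 64 + 16 + 8, so 709^472 ≡ 594·715·572·663·618 ≡ 283 (mod 761)
y^r · r^s ≡ 6·283 = 1698 ≡ 176 (mod 761)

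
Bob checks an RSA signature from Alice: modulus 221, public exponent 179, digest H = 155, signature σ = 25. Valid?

σ^2 ≡ 25^2 = 625 ≡ 183
σ^4 ≡ 183^2 = 33489 ≡ 118
σ^8 ≡ 118^2 = 13924 ≡ 1
σ^16 ≡ 1^2 = 1
σ^32 ≡ 1^2 = 1
σ^64 ≡ 1^2 = 1
σ^128 ≡ 1^2 = 1
179 = 128 + 32 + 16 + 2 + 1, so σ^179 ≡ 1·1·1·183·25 ≡ 155 (mod 221)
Since 155 equals the digest 155, verification succeeds.

yes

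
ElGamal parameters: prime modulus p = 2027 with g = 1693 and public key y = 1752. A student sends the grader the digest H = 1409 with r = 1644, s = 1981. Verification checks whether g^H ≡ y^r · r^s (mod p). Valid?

yes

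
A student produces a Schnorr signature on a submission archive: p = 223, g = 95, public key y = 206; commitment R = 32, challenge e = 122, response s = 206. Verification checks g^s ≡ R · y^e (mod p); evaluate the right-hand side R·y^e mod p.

112

206^122 mod 223 = 115
R · y^e ≡ 32·115 = 3680 ≡ 112 (mod 223)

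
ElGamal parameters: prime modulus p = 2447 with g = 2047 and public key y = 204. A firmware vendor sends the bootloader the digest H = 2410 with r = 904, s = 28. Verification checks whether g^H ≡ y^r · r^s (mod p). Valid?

Left side g^H mod p:
Squares mod 2447: 2047^1≡2047, 2047^2≡945, 2047^4≡2317, 2047^8≡2218, 2047^16≡1054, 2047^32≡2425, 2047^64≡484, 2047^128≡1791, 2047^256≡2111, 2047^512≡334, 2047^1024≡1441, 2047^2048≡1425
2410 = 2048 + 256 + 64 + 32 + 8 + 2, so 2047^2410 ≡ 1425·2111·484·2425·2218·945 ≡ 237 (mod 2447)
Right side y^r · r^s mod p:
Squares mod 2447: 204^1≡204, 204^2≡17, 204^4≡289, 204^8≡323, 204^16≡1555, 204^32≡389, 204^64≡2054, 204^128≡288, 204^256≡2193, 204^512≡894
904 = 512 + 256 + 128 + 8, so 204^904 ≡ 894·2193·288·323 ≡ 1681 (mod 2447)
Squares mod 2447: 904^1≡904, 904^2≡2365, 904^4≡1830, 904^8≡1404, 904^16≡1381
28 = 16 + 8 + 4, so 904^28 ≡ 1381·1404·1830 ≡ 169 (mod 2447)
1681·169 = 284089 ≡ 237 (mod 2447)
237 ≡ 237 (mod 2447), so the signature is genuine.

yes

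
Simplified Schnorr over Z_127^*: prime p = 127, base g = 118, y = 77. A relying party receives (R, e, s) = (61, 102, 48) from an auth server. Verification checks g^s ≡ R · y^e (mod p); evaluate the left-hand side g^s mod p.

117

118^2 = 13924 ≡ 81
118^4 ≡ 81^2 = 6561 ≡ 84
118^8 ≡ 84^2 = 7056 ≡ 71
118^16 ≡ 71^2 = 5041 ≡ 88
118^32 ≡ 88^2 = 7744 ≡ 124
48 = 32 + 16, so 118^48 ≡ 124·88 ≡ 117 (mod 127)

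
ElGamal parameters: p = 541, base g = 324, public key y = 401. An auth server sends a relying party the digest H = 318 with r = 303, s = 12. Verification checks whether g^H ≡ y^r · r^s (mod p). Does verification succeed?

fails

Left side g^H mod p:
Squares mod 541: 324^1≡324, 324^2≡22, 324^4≡484, 324^8≡3, 324^16≡9, 324^32≡81, 324^64≡69, 324^128≡433, 324^256≡303
318 = 256 + 32 + 16 + 8 + 4 + 2, so 324^318 ≡ 303·81·9·3·484·22 ≡ 188 (mod 541)
Right side y^r · r^s mod p:
Squares mod 541: 401^1≡401, 401^2≡124, 401^4≡228, 401^8≡48, 401^16≡140, 401^32≡124, 401^64≡228, 401^128≡48, 401^256≡140
303 = 256 + 32 + 8 + 4 + 2 + 1, so 401^303 ≡ 140·124·48·228·124·401 ≡ 493 (mod 541)
Squares mod 541: 303^1≡303, 303^2≡380, 303^4≡494, 303^8≡45
12 = 8 + 4, so 303^12 ≡ 45·494 ≡ 49 (mod 541)
493·49 = 24157 ≡ 353 (mod 541)
188 ≠ 353, so verification fails.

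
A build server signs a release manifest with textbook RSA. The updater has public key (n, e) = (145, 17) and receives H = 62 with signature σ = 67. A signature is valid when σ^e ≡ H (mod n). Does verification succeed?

Squares mod 145: σ^1≡67, σ^2≡139, σ^4≡36, σ^8≡136, σ^16≡81
17 = 16 + 1, so σ^17 ≡ 81·67 ≡ 62 (mod 145)
σ^17 mod 145 = 62 matches H.

passes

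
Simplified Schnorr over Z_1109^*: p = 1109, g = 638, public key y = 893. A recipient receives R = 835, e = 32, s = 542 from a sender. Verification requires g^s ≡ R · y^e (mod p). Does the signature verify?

g^s mod p:
Squares mod 1109: 638^1≡638, 638^2≡41, 638^4≡572, 638^8≡29, 638^16≡841, 638^32≡848, 638^64≡472, 638^128≡984, 638^256≡99, 638^512≡929
542 = 512 + 16 + 8 + 4 + 2, so 638^542 ≡ 929·841·29·572·41 ≡ 118 (mod 1109)
R · y^e mod p:
Squares mod 1109: 893^1≡893, 893^2≡78, 893^4≡539, 893^8≡1072, 893^16≡260, 893^32≡1060
893^32 ≡ 1060 (mod 1109)
835·1060 = 885100 ≡ 118 (mod 1109)
118 ≡ 118 (mod 1109); signature holds.

verifies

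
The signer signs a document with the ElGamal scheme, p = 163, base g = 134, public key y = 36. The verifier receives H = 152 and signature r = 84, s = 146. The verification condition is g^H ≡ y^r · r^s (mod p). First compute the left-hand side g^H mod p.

57

134^2 = 17956 ≡ 26
134^4 ≡ 26^2 = 676 ≡ 24
134^8 ≡ 24^2 = 576 ≡ 87
134^16 ≡ 87^2 = 7569 ≡ 71
134^32 ≡ 71^2 = 5041 ≡ 151
134^64 ≡ 151^2 = 22801 ≡ 144
134^128 ≡ 144^2 = 20736 ≡ 35
152 = 128 + 16 + 8, so 134^152 ≡ 35·71·87 ≡ 57 (mod 163)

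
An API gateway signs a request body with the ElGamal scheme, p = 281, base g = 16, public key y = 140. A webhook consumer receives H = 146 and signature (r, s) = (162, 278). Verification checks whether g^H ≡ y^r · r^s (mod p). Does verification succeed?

Left side g^H mod p:
16^146 mod 281 = 111
Right side y^r · r^s mod p:
140^162 mod 281 = 238
162^278 mod 281 = 200
238·200 = 47600 ≡ 111 (mod 281)
111 ≡ 111 (mod 281), so the signature is genuine.

passes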